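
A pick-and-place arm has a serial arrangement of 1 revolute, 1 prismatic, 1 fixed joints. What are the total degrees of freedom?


Given: serial robot with 1 revolute, 1 prismatic, 1 fixed joints
DOF contribution per joint type: revolute=1, prismatic=1, spherical=3, fixed=0
DOF = 1*1 + 1*1 + 1*0
DOF = 2

2


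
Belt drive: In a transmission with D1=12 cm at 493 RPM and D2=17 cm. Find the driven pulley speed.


Given: D1 = 12 cm, w1 = 493 RPM, D2 = 17 cm
Using D1*w1 = D2*w2
w2 = D1*w1 / D2
w2 = 12*493 / 17
w2 = 5916 / 17
w2 = 348 RPM

348 RPM


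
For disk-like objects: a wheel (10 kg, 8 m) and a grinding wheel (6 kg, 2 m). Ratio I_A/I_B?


Given: M1=10 kg, R1=8 m, M2=6 kg, R2=2 m
For a disk: I = (1/2)*M*R^2, so I_A/I_B = (M1*R1^2)/(M2*R2^2)
M1*R1^2 = 10*64 = 640
M2*R2^2 = 6*4 = 24
I_A/I_B = 640/24 = 80/3

80/3


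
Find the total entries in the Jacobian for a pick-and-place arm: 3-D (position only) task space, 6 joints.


Given: task space dimension = 3, joints = 6
Jacobian is a 3 x 6 matrix
Total entries = rows * columns
Total = 3 * 6
Total = 18

18


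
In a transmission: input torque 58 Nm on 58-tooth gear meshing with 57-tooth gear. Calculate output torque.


Given: N1 = 58, N2 = 57, T1 = 58 Nm
Using T2/T1 = N2/N1
T2 = T1 * N2 / N1
T2 = 58 * 57 / 58
T2 = 3306 / 58
T2 = 57 Nm

57 Nm


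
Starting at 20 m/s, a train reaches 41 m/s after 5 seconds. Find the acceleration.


Given: initial velocity v0 = 20 m/s, final velocity v = 41 m/s, time t = 5 s
Using a = (v - v0) / t
a = (41 - 20) / 5
a = 21 / 5
a = 21/5 m/s^2

21/5 m/s^2


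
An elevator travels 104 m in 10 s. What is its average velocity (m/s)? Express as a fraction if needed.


Given: distance d = 104 m, time t = 10 s
Using v = d / t
v = 104 / 10
v = 52/5 m/s

52/5 m/s


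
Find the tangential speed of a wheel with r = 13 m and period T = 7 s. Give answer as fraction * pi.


Given: radius r = 13 m, period T = 7 s
Using v = 2*pi*r / T
v = 2*pi*13 / 7
v = 26*pi / 7
v = 26/7*pi m/s

26/7*pi m/s


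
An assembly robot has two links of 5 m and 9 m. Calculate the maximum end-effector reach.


Given: L1 = 5 m, L2 = 9 m
For a 2-link planar arm, max reach = L1 + L2 (fully extended)
Max reach = 5 + 9
Max reach = 14 m

14 m


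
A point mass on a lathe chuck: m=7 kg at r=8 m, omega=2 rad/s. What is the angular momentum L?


Given: m = 7 kg, r = 8 m, omega = 2 rad/s
For a point mass: I = m*r^2
I = 7*8^2 = 7*64 = 448
L = I*omega = 448*2
L = 896 kg*m^2/s

896 kg*m^2/s


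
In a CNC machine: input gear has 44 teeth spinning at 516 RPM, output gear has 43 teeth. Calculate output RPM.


Given: N1 = 44 teeth, w1 = 516 RPM, N2 = 43 teeth
Using N1*w1 = N2*w2
w2 = N1*w1 / N2
w2 = 44*516 / 43
w2 = 22704 / 43
w2 = 528 RPM

528 RPM


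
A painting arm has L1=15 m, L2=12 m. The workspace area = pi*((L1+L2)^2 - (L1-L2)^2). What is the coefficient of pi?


Given: L1 = 15, L2 = 12
(L1+L2)^2 = (27)^2 = 729
(L1-L2)^2 = (3)^2 = 9
Difference = 729 - 9 = 720
This equals 4*L1*L2 = 4*15*12 = 720
Workspace area = 720*pi

720


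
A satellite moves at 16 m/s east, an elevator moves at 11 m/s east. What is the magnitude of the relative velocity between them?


Given: v_A = 16 m/s east, v_B = 11 m/s east
Both move in the same direction; relative speed = |v_A - v_B|
|16 - 11| = |5|
= 5 m/s

5 m/s


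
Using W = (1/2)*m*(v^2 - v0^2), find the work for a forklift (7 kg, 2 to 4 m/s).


Given: m = 7 kg, v0 = 2 m/s, v = 4 m/s
Using W = (1/2)*m*(v^2 - v0^2)
v^2 = 4^2 = 16
v0^2 = 2^2 = 4
v^2 - v0^2 = 16 - 4 = 12
W = (1/2)*7*12 = 42 J

42 J


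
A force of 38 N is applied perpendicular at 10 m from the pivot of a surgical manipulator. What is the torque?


Given: F = 38 N, r = 10 m, angle = 90 deg (perpendicular)
Using tau = F * r * sin(90)
sin(90) = 1
tau = 38 * 10 * 1
tau = 380 Nm

380 Nm


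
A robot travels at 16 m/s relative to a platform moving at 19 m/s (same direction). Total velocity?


Given: object velocity = 16 m/s, platform velocity = 19 m/s (same direction)
Using classical velocity addition: v_total = v_object + v_platform
v_total = 16 + 19
v_total = 35 m/s

35 m/s


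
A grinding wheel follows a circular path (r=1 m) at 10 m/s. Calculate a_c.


Given: v = 10 m/s, r = 1 m
Using a_c = v^2 / r
a_c = 10^2 / 1
a_c = 100 / 1
a_c = 100 m/s^2

100 m/s^2


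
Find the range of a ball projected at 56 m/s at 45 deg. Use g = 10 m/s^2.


Given: v0 = 56 m/s, theta = 45 deg, g = 10 m/s^2
sin(2*45) = sin(90) = 1
Using R = v0^2 * sin(2*theta) / g
R = 56^2 * 1 / 10
R = 3136 / 10
R = 1568/5 m

1568/5 m


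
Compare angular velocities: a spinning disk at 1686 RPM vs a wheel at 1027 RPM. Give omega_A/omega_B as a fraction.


Given: RPM_A = 1686, RPM_B = 1027
omega = 2*pi*RPM/60, so omega_A/omega_B = RPM_A / RPM_B
omega_A/omega_B = 1686 / 1027
omega_A/omega_B = 1686/1027

1686/1027


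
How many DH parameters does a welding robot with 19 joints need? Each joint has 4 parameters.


Given: 19 joints, 4 DH parameters per joint (d, theta, a, alpha)
Total DH parameters = number_of_joints * 4
Total = 19 * 4
Total = 76

76


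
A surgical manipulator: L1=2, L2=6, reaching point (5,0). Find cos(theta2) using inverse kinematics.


Given: L1 = 2, L2 = 6, target (x, y) = (5, 0)
Using cos(theta2) = (x^2 + y^2 - L1^2 - L2^2) / (2*L1*L2)
x^2 + y^2 = 5^2 + 0 = 25
L1^2 + L2^2 = 4 + 36 = 40
Numerator = 25 - 40 = -15
Denominator = 2*2*6 = 24
cos(theta2) = -15/24 = -5/8

-5/8


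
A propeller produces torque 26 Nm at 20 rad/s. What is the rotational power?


Given: tau = 26 Nm, omega = 20 rad/s
Using P = tau * omega
P = 26 * 20
P = 520 W

520 W


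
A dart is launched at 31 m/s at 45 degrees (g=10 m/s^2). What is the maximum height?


Given: v0 = 31 m/s, theta = 45 deg, g = 10 m/s^2
sin^2(45) = 1/2
Using H = v0^2 * sin^2(theta) / (2*g)
H = 31^2 * 1/2 / (2*10)
H = 961 * 1/2 / 20
H = 961/2 / 20
H = 961/40 m

961/40 m


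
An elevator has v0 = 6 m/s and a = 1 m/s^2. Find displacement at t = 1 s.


Given: v0 = 6 m/s, a = 1 m/s^2, t = 1 s
Using s = v0*t + (1/2)*a*t^2
s = 6*1 + (1/2)*1*1^2
s = 6 + (1/2)*1
s = 6 + 1/2
s = 13/2

13/2 m


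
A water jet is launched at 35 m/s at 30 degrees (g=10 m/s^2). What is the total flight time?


Given: v0 = 35 m/s, theta = 30 deg, g = 10 m/s^2
sin(30) = 1/2
Using T = 2*v0*sin(theta) / g
T = 2*35*1/2 / 10
T = 35 / 10
T = 7/2 s

7/2 s


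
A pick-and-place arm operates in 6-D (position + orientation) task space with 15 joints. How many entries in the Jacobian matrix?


Given: task space dimension = 6, joints = 15
Jacobian is a 6 x 15 matrix
Total entries = rows * columns
Total = 6 * 15
Total = 90

90


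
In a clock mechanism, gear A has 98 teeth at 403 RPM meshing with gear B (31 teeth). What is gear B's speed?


Given: N1 = 98 teeth, w1 = 403 RPM, N2 = 31 teeth
Using N1*w1 = N2*w2
w2 = N1*w1 / N2
w2 = 98*403 / 31
w2 = 39494 / 31
w2 = 1274 RPM

1274 RPM


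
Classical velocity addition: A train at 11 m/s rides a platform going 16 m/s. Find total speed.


Given: object velocity = 11 m/s, platform velocity = 16 m/s (same direction)
Using classical velocity addition: v_total = v_object + v_platform
v_total = 11 + 16
v_total = 27 m/s

27 m/s


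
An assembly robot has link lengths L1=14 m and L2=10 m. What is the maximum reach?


Given: L1 = 14 m, L2 = 10 m
For a 2-link planar arm, max reach = L1 + L2 (fully extended)
Max reach = 14 + 10
Max reach = 24 m

24 m


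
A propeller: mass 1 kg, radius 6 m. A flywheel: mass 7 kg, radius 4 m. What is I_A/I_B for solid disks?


Given: M1=1 kg, R1=6 m, M2=7 kg, R2=4 m
For a disk: I = (1/2)*M*R^2, so I_A/I_B = (M1*R1^2)/(M2*R2^2)
M1*R1^2 = 1*36 = 36
M2*R2^2 = 7*16 = 112
I_A/I_B = 36/112 = 9/28

9/28


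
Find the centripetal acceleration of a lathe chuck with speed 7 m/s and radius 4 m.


Given: v = 7 m/s, r = 4 m
Using a_c = v^2 / r
a_c = 7^2 / 4
a_c = 49 / 4
a_c = 49/4 m/s^2

49/4 m/s^2


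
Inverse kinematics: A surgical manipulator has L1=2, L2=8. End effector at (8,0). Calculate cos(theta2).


Given: L1 = 2, L2 = 8, target (x, y) = (8, 0)
Using cos(theta2) = (x^2 + y^2 - L1^2 - L2^2) / (2*L1*L2)
x^2 + y^2 = 8^2 + 0 = 64
L1^2 + L2^2 = 4 + 64 = 68
Numerator = 64 - 68 = -4
Denominator = 2*2*8 = 32
cos(theta2) = -4/32 = -1/8

-1/8


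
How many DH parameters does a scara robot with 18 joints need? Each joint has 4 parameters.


Given: 18 joints, 4 DH parameters per joint (d, theta, a, alpha)
Total DH parameters = number_of_joints * 4
Total = 18 * 4
Total = 72

72


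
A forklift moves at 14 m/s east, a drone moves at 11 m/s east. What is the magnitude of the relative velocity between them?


Given: v_A = 14 m/s east, v_B = 11 m/s east
Both move in the same direction; relative speed = |v_A - v_B|
|14 - 11| = |3|
= 3 m/s

3 m/s


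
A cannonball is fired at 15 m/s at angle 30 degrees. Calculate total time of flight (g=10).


Given: v0 = 15 m/s, theta = 30 deg, g = 10 m/s^2
sin(30) = 1/2
Using T = 2*v0*sin(theta) / g
T = 2*15*1/2 / 10
T = 15 / 10
T = 3/2 s

3/2 s


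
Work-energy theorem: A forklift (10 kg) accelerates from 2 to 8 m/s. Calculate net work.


Given: m = 10 kg, v0 = 2 m/s, v = 8 m/s
Using W = (1/2)*m*(v^2 - v0^2)
v^2 = 8^2 = 64
v0^2 = 2^2 = 4
v^2 - v0^2 = 64 - 4 = 60
W = (1/2)*10*60 = 300 J

300 J


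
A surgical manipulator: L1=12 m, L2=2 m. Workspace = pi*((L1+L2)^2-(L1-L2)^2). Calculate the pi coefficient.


Given: L1 = 12, L2 = 2
(L1+L2)^2 = (14)^2 = 196
(L1-L2)^2 = (10)^2 = 100
Difference = 196 - 100 = 96
This equals 4*L1*L2 = 4*12*2 = 96
Workspace area = 96*pi

96


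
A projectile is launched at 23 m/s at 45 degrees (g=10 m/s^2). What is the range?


Given: v0 = 23 m/s, theta = 45 deg, g = 10 m/s^2
sin(2*45) = sin(90) = 1
Using R = v0^2 * sin(2*theta) / g
R = 23^2 * 1 / 10
R = 529 / 10
R = 529/10 m

529/10 m


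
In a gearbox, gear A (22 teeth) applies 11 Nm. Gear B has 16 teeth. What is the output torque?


Given: N1 = 22, N2 = 16, T1 = 11 Nm
Using T2/T1 = N2/N1
T2 = T1 * N2 / N1
T2 = 11 * 16 / 22
T2 = 176 / 22
T2 = 8 Nm

8 Nm


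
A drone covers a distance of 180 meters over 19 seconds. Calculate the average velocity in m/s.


Given: distance d = 180 m, time t = 19 s
Using v = d / t
v = 180 / 19
v = 180/19 m/s

180/19 m/s


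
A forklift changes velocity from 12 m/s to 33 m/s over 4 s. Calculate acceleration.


Given: initial velocity v0 = 12 m/s, final velocity v = 33 m/s, time t = 4 s
Using a = (v - v0) / t
a = (33 - 12) / 4
a = 21 / 4
a = 21/4 m/s^2

21/4 m/s^2


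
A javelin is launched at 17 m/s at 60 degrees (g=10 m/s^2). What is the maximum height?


Given: v0 = 17 m/s, theta = 60 deg, g = 10 m/s^2
sin^2(60) = 3/4
Using H = v0^2 * sin^2(theta) / (2*g)
H = 17^2 * 3/4 / (2*10)
H = 289 * 3/4 / 20
H = 867/4 / 20
H = 867/80 m

867/80 m


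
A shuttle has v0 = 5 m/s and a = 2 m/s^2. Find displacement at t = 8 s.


Given: v0 = 5 m/s, a = 2 m/s^2, t = 8 s
Using s = v0*t + (1/2)*a*t^2
s = 5*8 + (1/2)*2*8^2
s = 40 + (1/2)*128
s = 40 + 64
s = 104

104 m


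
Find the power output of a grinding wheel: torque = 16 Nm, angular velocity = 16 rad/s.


Given: tau = 16 Nm, omega = 16 rad/s
Using P = tau * omega
P = 16 * 16
P = 256 W

256 W


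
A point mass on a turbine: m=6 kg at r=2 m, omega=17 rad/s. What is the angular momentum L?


Given: m = 6 kg, r = 2 m, omega = 17 rad/s
For a point mass: I = m*r^2
I = 6*2^2 = 6*4 = 24
L = I*omega = 24*17
L = 408 kg*m^2/s

408 kg*m^2/s


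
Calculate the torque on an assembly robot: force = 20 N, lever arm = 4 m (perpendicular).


Given: F = 20 N, r = 4 m, angle = 90 deg (perpendicular)
Using tau = F * r * sin(90)
sin(90) = 1
tau = 20 * 4 * 1
tau = 80 Nm

80 Nm


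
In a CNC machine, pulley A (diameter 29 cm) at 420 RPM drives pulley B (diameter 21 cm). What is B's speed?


Given: D1 = 29 cm, w1 = 420 RPM, D2 = 21 cm
Using D1*w1 = D2*w2
w2 = D1*w1 / D2
w2 = 29*420 / 21
w2 = 12180 / 21
w2 = 580 RPM

580 RPM


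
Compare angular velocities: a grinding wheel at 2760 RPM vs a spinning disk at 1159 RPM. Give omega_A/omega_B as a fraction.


Given: RPM_A = 2760, RPM_B = 1159
omega = 2*pi*RPM/60, so omega_A/omega_B = RPM_A / RPM_B
omega_A/omega_B = 2760 / 1159
omega_A/omega_B = 2760/1159

2760/1159


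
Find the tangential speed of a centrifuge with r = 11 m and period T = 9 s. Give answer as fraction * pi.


Given: radius r = 11 m, period T = 9 s
Using v = 2*pi*r / T
v = 2*pi*11 / 9
v = 22*pi / 9
v = 22/9*pi m/s

22/9*pi m/s


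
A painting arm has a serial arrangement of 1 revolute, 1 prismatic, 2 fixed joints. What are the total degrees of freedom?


Given: serial robot with 1 revolute, 1 prismatic, 2 fixed joints
DOF contribution per joint type: revolute=1, prismatic=1, spherical=3, fixed=0
DOF = 1*1 + 1*1 + 2*0
DOF = 2

2


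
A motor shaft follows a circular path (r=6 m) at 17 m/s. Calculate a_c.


Given: v = 17 m/s, r = 6 m
Using a_c = v^2 / r
a_c = 17^2 / 6
a_c = 289 / 6
a_c = 289/6 m/s^2

289/6 m/s^2


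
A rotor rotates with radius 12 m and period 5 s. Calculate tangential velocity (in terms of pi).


Given: radius r = 12 m, period T = 5 s
Using v = 2*pi*r / T
v = 2*pi*12 / 5
v = 24*pi / 5
v = 24/5*pi m/s

24/5*pi m/s


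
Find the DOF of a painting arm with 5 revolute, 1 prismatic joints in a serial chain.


Given: serial robot with 5 revolute, 1 prismatic joints
DOF contribution per joint type: revolute=1, prismatic=1, spherical=3, fixed=0
DOF = 5*1 + 1*1
DOF = 6

6


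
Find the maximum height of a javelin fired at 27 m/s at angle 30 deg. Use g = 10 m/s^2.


Given: v0 = 27 m/s, theta = 30 deg, g = 10 m/s^2
sin^2(30) = 1/4
Using H = v0^2 * sin^2(theta) / (2*g)
H = 27^2 * 1/4 / (2*10)
H = 729 * 1/4 / 20
H = 729/4 / 20
H = 729/80 m

729/80 m


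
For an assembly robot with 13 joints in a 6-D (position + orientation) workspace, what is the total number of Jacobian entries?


Given: task space dimension = 6, joints = 13
Jacobian is a 6 x 13 matrix
Total entries = rows * columns
Total = 6 * 13
Total = 78

78


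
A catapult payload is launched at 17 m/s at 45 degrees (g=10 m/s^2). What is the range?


Given: v0 = 17 m/s, theta = 45 deg, g = 10 m/s^2
sin(2*45) = sin(90) = 1
Using R = v0^2 * sin(2*theta) / g
R = 17^2 * 1 / 10
R = 289 / 10
R = 289/10 m

289/10 m


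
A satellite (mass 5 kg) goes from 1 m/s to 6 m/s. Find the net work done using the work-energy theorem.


Given: m = 5 kg, v0 = 1 m/s, v = 6 m/s
Using W = (1/2)*m*(v^2 - v0^2)
v^2 = 6^2 = 36
v0^2 = 1^2 = 1
v^2 - v0^2 = 36 - 1 = 35
W = (1/2)*5*35 = 175/2 J

175/2 J


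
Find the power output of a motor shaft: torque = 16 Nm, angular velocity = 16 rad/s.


Given: tau = 16 Nm, omega = 16 rad/s
Using P = tau * omega
P = 16 * 16
P = 256 W

256 W


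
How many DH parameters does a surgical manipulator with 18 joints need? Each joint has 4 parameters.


Given: 18 joints, 4 DH parameters per joint (d, theta, a, alpha)
Total DH parameters = number_of_joints * 4
Total = 18 * 4
Total = 72

72


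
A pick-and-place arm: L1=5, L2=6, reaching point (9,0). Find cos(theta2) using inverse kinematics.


Given: L1 = 5, L2 = 6, target (x, y) = (9, 0)
Using cos(theta2) = (x^2 + y^2 - L1^2 - L2^2) / (2*L1*L2)
x^2 + y^2 = 9^2 + 0 = 81
L1^2 + L2^2 = 25 + 36 = 61
Numerator = 81 - 61 = 20
Denominator = 2*5*6 = 60
cos(theta2) = 20/60 = 1/3

1/3


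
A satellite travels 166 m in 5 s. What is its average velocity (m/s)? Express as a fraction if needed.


Given: distance d = 166 m, time t = 5 s
Using v = d / t
v = 166 / 5
v = 166/5 m/s

166/5 m/s


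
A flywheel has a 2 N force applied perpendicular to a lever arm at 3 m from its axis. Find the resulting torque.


Given: F = 2 N, r = 3 m, angle = 90 deg (perpendicular)
Using tau = F * r * sin(90)
sin(90) = 1
tau = 2 * 3 * 1
tau = 6 Nm

6 Nm


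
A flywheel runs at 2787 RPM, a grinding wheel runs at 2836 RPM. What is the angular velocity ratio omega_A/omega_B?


Given: RPM_A = 2787, RPM_B = 2836
omega = 2*pi*RPM/60, so omega_A/omega_B = RPM_A / RPM_B
omega_A/omega_B = 2787 / 2836
omega_A/omega_B = 2787/2836

2787/2836


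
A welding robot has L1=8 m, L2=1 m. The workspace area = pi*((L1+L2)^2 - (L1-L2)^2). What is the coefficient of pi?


Given: L1 = 8, L2 = 1
(L1+L2)^2 = (9)^2 = 81
(L1-L2)^2 = (7)^2 = 49
Difference = 81 - 49 = 32
This equals 4*L1*L2 = 4*8*1 = 32
Workspace area = 32*pi

32


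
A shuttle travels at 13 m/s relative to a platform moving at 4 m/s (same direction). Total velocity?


Given: object velocity = 13 m/s, platform velocity = 4 m/s (same direction)
Using classical velocity addition: v_total = v_object + v_platform
v_total = 13 + 4
v_total = 17 m/s

17 m/s


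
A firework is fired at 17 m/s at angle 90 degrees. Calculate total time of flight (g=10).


Given: v0 = 17 m/s, theta = 90 deg, g = 10 m/s^2
sin(90) = 1
Using T = 2*v0*sin(theta) / g
T = 2*17*1 / 10
T = 34 / 10
T = 17/5 s

17/5 s


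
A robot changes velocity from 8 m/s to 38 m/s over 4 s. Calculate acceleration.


Given: initial velocity v0 = 8 m/s, final velocity v = 38 m/s, time t = 4 s
Using a = (v - v0) / t
a = (38 - 8) / 4
a = 30 / 4
a = 15/2 m/s^2

15/2 m/s^2


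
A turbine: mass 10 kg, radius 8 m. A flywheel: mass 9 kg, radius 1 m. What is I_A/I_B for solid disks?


Given: M1=10 kg, R1=8 m, M2=9 kg, R2=1 m
For a disk: I = (1/2)*M*R^2, so I_A/I_B = (M1*R1^2)/(M2*R2^2)
M1*R1^2 = 10*64 = 640
M2*R2^2 = 9*1 = 9
I_A/I_B = 640/9 = 640/9

640/9


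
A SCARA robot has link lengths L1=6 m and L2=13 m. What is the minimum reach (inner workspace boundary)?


Given: L1 = 6 m, L2 = 13 m
For a 2-link planar arm, min reach = |L1 - L2| (second link folded back)
Min reach = |6 - 13|
Min reach = 7 m

7 m


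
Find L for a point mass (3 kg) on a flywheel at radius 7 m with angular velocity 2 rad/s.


Given: m = 3 kg, r = 7 m, omega = 2 rad/s
For a point mass: I = m*r^2
I = 3*7^2 = 3*49 = 147
L = I*omega = 147*2
L = 294 kg*m^2/s

294 kg*m^2/s


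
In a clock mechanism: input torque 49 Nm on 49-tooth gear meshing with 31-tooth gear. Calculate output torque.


Given: N1 = 49, N2 = 31, T1 = 49 Nm
Using T2/T1 = N2/N1
T2 = T1 * N2 / N1
T2 = 49 * 31 / 49
T2 = 1519 / 49
T2 = 31 Nm

31 Nm


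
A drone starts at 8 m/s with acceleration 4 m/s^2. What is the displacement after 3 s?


Given: v0 = 8 m/s, a = 4 m/s^2, t = 3 s
Using s = v0*t + (1/2)*a*t^2
s = 8*3 + (1/2)*4*3^2
s = 24 + (1/2)*36
s = 24 + 18
s = 42

42 m


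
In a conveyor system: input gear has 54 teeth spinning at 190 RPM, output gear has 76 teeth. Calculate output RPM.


Given: N1 = 54 teeth, w1 = 190 RPM, N2 = 76 teeth
Using N1*w1 = N2*w2
w2 = N1*w1 / N2
w2 = 54*190 / 76
w2 = 10260 / 76
w2 = 135 RPM

135 RPM


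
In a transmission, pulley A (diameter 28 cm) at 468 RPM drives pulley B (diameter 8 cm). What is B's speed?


Given: D1 = 28 cm, w1 = 468 RPM, D2 = 8 cm
Using D1*w1 = D2*w2
w2 = D1*w1 / D2
w2 = 28*468 / 8
w2 = 13104 / 8
w2 = 1638 RPM

1638 RPM


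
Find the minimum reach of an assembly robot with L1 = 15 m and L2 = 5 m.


Given: L1 = 15 m, L2 = 5 m
For a 2-link planar arm, min reach = |L1 - L2| (second link folded back)
Min reach = |15 - 5|
Min reach = 10 m

10 m


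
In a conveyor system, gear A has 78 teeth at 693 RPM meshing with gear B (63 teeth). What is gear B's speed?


Given: N1 = 78 teeth, w1 = 693 RPM, N2 = 63 teeth
Using N1*w1 = N2*w2
w2 = N1*w1 / N2
w2 = 78*693 / 63
w2 = 54054 / 63
w2 = 858 RPM

858 RPM


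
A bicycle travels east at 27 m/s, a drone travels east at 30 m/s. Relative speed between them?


Given: v_A = 27 m/s east, v_B = 30 m/s east
Both move in the same direction; relative speed = |v_A - v_B|
|27 - 30| = |-3|
= 3 m/s

3 m/s


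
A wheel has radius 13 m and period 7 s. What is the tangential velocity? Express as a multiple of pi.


Given: radius r = 13 m, period T = 7 s
Using v = 2*pi*r / T
v = 2*pi*13 / 7
v = 26*pi / 7
v = 26/7*pi m/s

26/7*pi m/s


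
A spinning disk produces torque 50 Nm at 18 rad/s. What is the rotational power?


Given: tau = 50 Nm, omega = 18 rad/s
Using P = tau * omega
P = 50 * 18
P = 900 W

900 W


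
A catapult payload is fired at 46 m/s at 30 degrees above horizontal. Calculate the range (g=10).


Given: v0 = 46 m/s, theta = 30 deg, g = 10 m/s^2
sin(2*30) = sin(60) = sqrt(3)/2
Using R = v0^2 * sin(2*theta) / g
R = 46^2 * (sqrt(3)/2) / 10
R = 2116 * sqrt(3) / 20
R = 529/5*sqrt(3) m

529/5*sqrt(3) m


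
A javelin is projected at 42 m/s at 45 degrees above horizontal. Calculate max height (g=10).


Given: v0 = 42 m/s, theta = 45 deg, g = 10 m/s^2
sin^2(45) = 1/2
Using H = v0^2 * sin^2(theta) / (2*g)
H = 42^2 * 1/2 / (2*10)
H = 1764 * 1/2 / 20
H = 882 / 20
H = 441/10 m

441/10 m


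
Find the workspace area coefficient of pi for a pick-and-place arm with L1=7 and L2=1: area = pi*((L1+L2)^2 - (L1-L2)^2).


Given: L1 = 7, L2 = 1
(L1+L2)^2 = (8)^2 = 64
(L1-L2)^2 = (6)^2 = 36
Difference = 64 - 36 = 28
This equals 4*L1*L2 = 4*7*1 = 28
Workspace area = 28*pi

28


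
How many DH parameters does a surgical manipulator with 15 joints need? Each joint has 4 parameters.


Given: 15 joints, 4 DH parameters per joint (d, theta, a, alpha)
Total DH parameters = number_of_joints * 4
Total = 15 * 4
Total = 60

60


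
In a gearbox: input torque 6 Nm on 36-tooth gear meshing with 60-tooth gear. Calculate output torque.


Given: N1 = 36, N2 = 60, T1 = 6 Nm
Using T2/T1 = N2/N1
T2 = T1 * N2 / N1
T2 = 6 * 60 / 36
T2 = 360 / 36
T2 = 10 Nm

10 Nm


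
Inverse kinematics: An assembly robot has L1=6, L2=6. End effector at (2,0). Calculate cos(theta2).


Given: L1 = 6, L2 = 6, target (x, y) = (2, 0)
Using cos(theta2) = (x^2 + y^2 - L1^2 - L2^2) / (2*L1*L2)
x^2 + y^2 = 2^2 + 0 = 4
L1^2 + L2^2 = 36 + 36 = 72
Numerator = 4 - 72 = -68
Denominator = 2*6*6 = 72
cos(theta2) = -68/72 = -17/18

-17/18


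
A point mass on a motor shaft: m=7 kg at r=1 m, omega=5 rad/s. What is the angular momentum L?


Given: m = 7 kg, r = 1 m, omega = 5 rad/s
For a point mass: I = m*r^2
I = 7*1^2 = 7*1 = 7
L = I*omega = 7*5
L = 35 kg*m^2/s

35 kg*m^2/s


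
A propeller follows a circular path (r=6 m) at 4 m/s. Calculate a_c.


Given: v = 4 m/s, r = 6 m
Using a_c = v^2 / r
a_c = 4^2 / 6
a_c = 16 / 6
a_c = 8/3 m/s^2

8/3 m/s^2


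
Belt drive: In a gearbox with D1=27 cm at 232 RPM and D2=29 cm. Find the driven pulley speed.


Given: D1 = 27 cm, w1 = 232 RPM, D2 = 29 cm
Using D1*w1 = D2*w2
w2 = D1*w1 / D2
w2 = 27*232 / 29
w2 = 6264 / 29
w2 = 216 RPM

216 RPM


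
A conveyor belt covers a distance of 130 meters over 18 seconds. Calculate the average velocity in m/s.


Given: distance d = 130 m, time t = 18 s
Using v = d / t
v = 130 / 18
v = 65/9 m/s

65/9 m/s


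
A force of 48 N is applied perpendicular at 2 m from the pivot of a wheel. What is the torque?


Given: F = 48 N, r = 2 m, angle = 90 deg (perpendicular)
Using tau = F * r * sin(90)
sin(90) = 1
tau = 48 * 2 * 1
tau = 96 Nm

96 Nm


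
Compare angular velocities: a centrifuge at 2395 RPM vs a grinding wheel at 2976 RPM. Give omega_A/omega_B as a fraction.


Given: RPM_A = 2395, RPM_B = 2976
omega = 2*pi*RPM/60, so omega_A/omega_B = RPM_A / RPM_B
omega_A/omega_B = 2395 / 2976
omega_A/omega_B = 2395/2976

2395/2976


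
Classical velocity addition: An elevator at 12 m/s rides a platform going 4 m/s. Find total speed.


Given: object velocity = 12 m/s, platform velocity = 4 m/s (same direction)
Using classical velocity addition: v_total = v_object + v_platform
v_total = 12 + 4
v_total = 16 m/s

16 m/s


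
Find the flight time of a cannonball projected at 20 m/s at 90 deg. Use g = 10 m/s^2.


Given: v0 = 20 m/s, theta = 90 deg, g = 10 m/s^2
sin(90) = 1
Using T = 2*v0*sin(theta) / g
T = 2*20*1 / 10
T = 40 / 10
T = 4 s

4 s


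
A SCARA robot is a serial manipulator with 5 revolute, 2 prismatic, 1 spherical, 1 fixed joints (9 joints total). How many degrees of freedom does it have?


Given: serial robot with 5 revolute, 2 prismatic, 1 spherical, 1 fixed joints
DOF contribution per joint type: revolute=1, prismatic=1, spherical=3, fixed=0
DOF = 5*1 + 2*1 + 1*3 + 1*0
DOF = 10

10


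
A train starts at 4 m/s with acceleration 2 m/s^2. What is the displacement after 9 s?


Given: v0 = 4 m/s, a = 2 m/s^2, t = 9 s
Using s = v0*t + (1/2)*a*t^2
s = 4*9 + (1/2)*2*9^2
s = 36 + (1/2)*162
s = 36 + 81
s = 117

117 m


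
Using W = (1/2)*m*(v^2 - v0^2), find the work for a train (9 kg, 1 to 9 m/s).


Given: m = 9 kg, v0 = 1 m/s, v = 9 m/s
Using W = (1/2)*m*(v^2 - v0^2)
v^2 = 9^2 = 81
v0^2 = 1^2 = 1
v^2 - v0^2 = 81 - 1 = 80
W = (1/2)*9*80 = 360 J

360 J


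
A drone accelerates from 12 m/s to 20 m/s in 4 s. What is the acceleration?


Given: initial velocity v0 = 12 m/s, final velocity v = 20 m/s, time t = 4 s
Using a = (v - v0) / t
a = (20 - 12) / 4
a = 8 / 4
a = 2 m/s^2

2 m/s^2


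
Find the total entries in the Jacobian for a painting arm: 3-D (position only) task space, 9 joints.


Given: task space dimension = 3, joints = 9
Jacobian is a 3 x 9 matrix
Total entries = rows * columns
Total = 3 * 9
Total = 27

27


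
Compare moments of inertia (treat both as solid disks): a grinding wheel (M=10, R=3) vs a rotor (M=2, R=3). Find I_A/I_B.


Given: M1=10 kg, R1=3 m, M2=2 kg, R2=3 m
For a disk: I = (1/2)*M*R^2, so I_A/I_B = (M1*R1^2)/(M2*R2^2)
M1*R1^2 = 10*9 = 90
M2*R2^2 = 2*9 = 18
I_A/I_B = 90/18 = 5

5


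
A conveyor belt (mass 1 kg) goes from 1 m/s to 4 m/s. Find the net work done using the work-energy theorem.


Given: m = 1 kg, v0 = 1 m/s, v = 4 m/s
Using W = (1/2)*m*(v^2 - v0^2)
v^2 = 4^2 = 16
v0^2 = 1^2 = 1
v^2 - v0^2 = 16 - 1 = 15
W = (1/2)*1*15 = 15/2 J

15/2 J


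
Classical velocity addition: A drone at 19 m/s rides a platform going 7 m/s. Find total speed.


Given: object velocity = 19 m/s, platform velocity = 7 m/s (same direction)
Using classical velocity addition: v_total = v_object + v_platform
v_total = 19 + 7
v_total = 26 m/s

26 m/s


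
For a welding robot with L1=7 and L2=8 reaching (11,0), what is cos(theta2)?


Given: L1 = 7, L2 = 8, target (x, y) = (11, 0)
Using cos(theta2) = (x^2 + y^2 - L1^2 - L2^2) / (2*L1*L2)
x^2 + y^2 = 11^2 + 0 = 121
L1^2 + L2^2 = 49 + 64 = 113
Numerator = 121 - 113 = 8
Denominator = 2*7*8 = 112
cos(theta2) = 8/112 = 1/14

1/14


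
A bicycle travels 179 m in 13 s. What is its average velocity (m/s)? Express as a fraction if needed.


Given: distance d = 179 m, time t = 13 s
Using v = d / t
v = 179 / 13
v = 179/13 m/s

179/13 m/s


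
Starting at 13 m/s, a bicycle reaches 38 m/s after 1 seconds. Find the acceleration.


Given: initial velocity v0 = 13 m/s, final velocity v = 38 m/s, time t = 1 s
Using a = (v - v0) / t
a = (38 - 13) / 1
a = 25 / 1
a = 25 m/s^2

25 m/s^2


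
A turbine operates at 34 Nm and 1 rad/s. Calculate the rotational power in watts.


Given: tau = 34 Nm, omega = 1 rad/s
Using P = tau * omega
P = 34 * 1
P = 34 W

34 W


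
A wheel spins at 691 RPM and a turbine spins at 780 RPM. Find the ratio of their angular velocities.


Given: RPM_A = 691, RPM_B = 780
omega = 2*pi*RPM/60, so omega_A/omega_B = RPM_A / RPM_B
omega_A/omega_B = 691 / 780
omega_A/omega_B = 691/780

691/780


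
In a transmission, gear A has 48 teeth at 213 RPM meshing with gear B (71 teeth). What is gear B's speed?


Given: N1 = 48 teeth, w1 = 213 RPM, N2 = 71 teeth
Using N1*w1 = N2*w2
w2 = N1*w1 / N2
w2 = 48*213 / 71
w2 = 10224 / 71
w2 = 144 RPM

144 RPM


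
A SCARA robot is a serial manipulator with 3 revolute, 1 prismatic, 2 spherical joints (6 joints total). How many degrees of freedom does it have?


Given: serial robot with 3 revolute, 1 prismatic, 2 spherical joints
DOF contribution per joint type: revolute=1, prismatic=1, spherical=3, fixed=0
DOF = 3*1 + 1*1 + 2*3
DOF = 10

10


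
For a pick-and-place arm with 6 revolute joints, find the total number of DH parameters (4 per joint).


Given: 6 joints, 4 DH parameters per joint (d, theta, a, alpha)
Total DH parameters = number_of_joints * 4
Total = 6 * 4
Total = 24

24


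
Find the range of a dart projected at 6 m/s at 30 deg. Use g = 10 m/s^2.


Given: v0 = 6 m/s, theta = 30 deg, g = 10 m/s^2
sin(2*30) = sin(60) = sqrt(3)/2
Using R = v0^2 * sin(2*theta) / g
R = 6^2 * (sqrt(3)/2) / 10
R = 36 * sqrt(3) / 20
R = 9/5*sqrt(3) m

9/5*sqrt(3) m


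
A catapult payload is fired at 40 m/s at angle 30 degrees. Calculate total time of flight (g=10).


Given: v0 = 40 m/s, theta = 30 deg, g = 10 m/s^2
sin(30) = 1/2
Using T = 2*v0*sin(theta) / g
T = 2*40*1/2 / 10
T = 40 / 10
T = 4 s

4 s


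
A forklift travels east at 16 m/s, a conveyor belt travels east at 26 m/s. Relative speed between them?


Given: v_A = 16 m/s east, v_B = 26 m/s east
Both move in the same direction; relative speed = |v_A - v_B|
|16 - 26| = |-10|
= 10 m/s

10 m/s


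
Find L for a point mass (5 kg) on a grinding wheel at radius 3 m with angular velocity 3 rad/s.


Given: m = 5 kg, r = 3 m, omega = 3 rad/s
For a point mass: I = m*r^2
I = 5*3^2 = 5*9 = 45
L = I*omega = 45*3
L = 135 kg*m^2/s

135 kg*m^2/s


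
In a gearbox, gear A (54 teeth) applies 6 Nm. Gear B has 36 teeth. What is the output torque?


Given: N1 = 54, N2 = 36, T1 = 6 Nm
Using T2/T1 = N2/N1
T2 = T1 * N2 / N1
T2 = 6 * 36 / 54
T2 = 216 / 54
T2 = 4 Nm

4 Nm


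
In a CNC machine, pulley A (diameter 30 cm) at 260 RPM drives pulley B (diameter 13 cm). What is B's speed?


Given: D1 = 30 cm, w1 = 260 RPM, D2 = 13 cm
Using D1*w1 = D2*w2
w2 = D1*w1 / D2
w2 = 30*260 / 13
w2 = 7800 / 13
w2 = 600 RPM

600 RPM


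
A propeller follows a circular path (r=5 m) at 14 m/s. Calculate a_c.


Given: v = 14 m/s, r = 5 m
Using a_c = v^2 / r
a_c = 14^2 / 5
a_c = 196 / 5
a_c = 196/5 m/s^2

196/5 m/s^2


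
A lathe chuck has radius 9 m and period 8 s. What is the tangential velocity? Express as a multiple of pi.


Given: radius r = 9 m, period T = 8 s
Using v = 2*pi*r / T
v = 2*pi*9 / 8
v = 18*pi / 8
v = 9/4*pi m/s

9/4*pi m/s


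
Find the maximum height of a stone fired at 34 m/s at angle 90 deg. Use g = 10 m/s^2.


Given: v0 = 34 m/s, theta = 90 deg, g = 10 m/s^2
sin^2(90) = 1
Using H = v0^2 * sin^2(theta) / (2*g)
H = 34^2 * 1 / (2*10)
H = 1156 * 1 / 20
H = 1156 / 20
H = 289/5 m

289/5 m


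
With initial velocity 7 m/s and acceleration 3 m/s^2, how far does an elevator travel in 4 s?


Given: v0 = 7 m/s, a = 3 m/s^2, t = 4 s
Using s = v0*t + (1/2)*a*t^2
s = 7*4 + (1/2)*3*4^2
s = 28 + (1/2)*48
s = 28 + 24
s = 52

52 m


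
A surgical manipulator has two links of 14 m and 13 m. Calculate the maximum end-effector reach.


Given: L1 = 14 m, L2 = 13 m
For a 2-link planar arm, max reach = L1 + L2 (fully extended)
Max reach = 14 + 13
Max reach = 27 m

27 m


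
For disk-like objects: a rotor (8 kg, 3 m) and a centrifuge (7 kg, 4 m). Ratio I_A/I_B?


Given: M1=8 kg, R1=3 m, M2=7 kg, R2=4 m
For a disk: I = (1/2)*M*R^2, so I_A/I_B = (M1*R1^2)/(M2*R2^2)
M1*R1^2 = 8*9 = 72
M2*R2^2 = 7*16 = 112
I_A/I_B = 72/112 = 9/14

9/14


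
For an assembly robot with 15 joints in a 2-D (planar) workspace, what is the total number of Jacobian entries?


Given: task space dimension = 2, joints = 15
Jacobian is a 2 x 15 matrix
Total entries = rows * columns
Total = 2 * 15
Total = 30

30


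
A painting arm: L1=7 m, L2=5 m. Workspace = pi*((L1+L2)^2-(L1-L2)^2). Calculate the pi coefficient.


Given: L1 = 7, L2 = 5
(L1+L2)^2 = (12)^2 = 144
(L1-L2)^2 = (2)^2 = 4
Difference = 144 - 4 = 140
This equals 4*L1*L2 = 4*7*5 = 140
Workspace area = 140*pi

140


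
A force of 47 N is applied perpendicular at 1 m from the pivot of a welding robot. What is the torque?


Given: F = 47 N, r = 1 m, angle = 90 deg (perpendicular)
Using tau = F * r * sin(90)
sin(90) = 1
tau = 47 * 1 * 1
tau = 47 Nm

47 Nm


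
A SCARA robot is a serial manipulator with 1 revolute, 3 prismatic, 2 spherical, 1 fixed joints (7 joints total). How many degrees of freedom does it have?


Given: serial robot with 1 revolute, 3 prismatic, 2 spherical, 1 fixed joints
DOF contribution per joint type: revolute=1, prismatic=1, spherical=3, fixed=0
DOF = 1*1 + 3*1 + 2*3 + 1*0
DOF = 10

10


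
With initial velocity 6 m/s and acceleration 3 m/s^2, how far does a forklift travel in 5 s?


Given: v0 = 6 m/s, a = 3 m/s^2, t = 5 s
Using s = v0*t + (1/2)*a*t^2
s = 6*5 + (1/2)*3*5^2
s = 30 + (1/2)*75
s = 30 + 75/2
s = 135/2

135/2 m


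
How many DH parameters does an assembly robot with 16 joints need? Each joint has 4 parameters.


Given: 16 joints, 4 DH parameters per joint (d, theta, a, alpha)
Total DH parameters = number_of_joints * 4
Total = 16 * 4
Total = 64

64


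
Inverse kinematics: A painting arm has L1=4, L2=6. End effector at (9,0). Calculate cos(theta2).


Given: L1 = 4, L2 = 6, target (x, y) = (9, 0)
Using cos(theta2) = (x^2 + y^2 - L1^2 - L2^2) / (2*L1*L2)
x^2 + y^2 = 9^2 + 0 = 81
L1^2 + L2^2 = 16 + 36 = 52
Numerator = 81 - 52 = 29
Denominator = 2*4*6 = 48
cos(theta2) = 29/48 = 29/48

29/48


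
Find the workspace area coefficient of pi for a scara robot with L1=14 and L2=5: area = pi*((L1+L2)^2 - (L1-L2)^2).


Given: L1 = 14, L2 = 5
(L1+L2)^2 = (19)^2 = 361
(L1-L2)^2 = (9)^2 = 81
Difference = 361 - 81 = 280
This equals 4*L1*L2 = 4*14*5 = 280
Workspace area = 280*pi

280


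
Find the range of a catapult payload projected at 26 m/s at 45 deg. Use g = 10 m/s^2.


Given: v0 = 26 m/s, theta = 45 deg, g = 10 m/s^2
sin(2*45) = sin(90) = 1
Using R = v0^2 * sin(2*theta) / g
R = 26^2 * 1 / 10
R = 676 / 10
R = 338/5 m

338/5 m


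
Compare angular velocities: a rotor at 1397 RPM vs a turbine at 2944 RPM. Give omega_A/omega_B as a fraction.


Given: RPM_A = 1397, RPM_B = 2944
omega = 2*pi*RPM/60, so omega_A/omega_B = RPM_A / RPM_B
omega_A/omega_B = 1397 / 2944
omega_A/omega_B = 1397/2944

1397/2944


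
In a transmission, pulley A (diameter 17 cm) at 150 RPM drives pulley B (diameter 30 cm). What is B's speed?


Given: D1 = 17 cm, w1 = 150 RPM, D2 = 30 cm
Using D1*w1 = D2*w2
w2 = D1*w1 / D2
w2 = 17*150 / 30
w2 = 2550 / 30
w2 = 85 RPM

85 RPM


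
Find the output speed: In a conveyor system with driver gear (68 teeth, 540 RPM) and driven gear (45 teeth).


Given: N1 = 68 teeth, w1 = 540 RPM, N2 = 45 teeth
Using N1*w1 = N2*w2
w2 = N1*w1 / N2
w2 = 68*540 / 45
w2 = 36720 / 45
w2 = 816 RPM

816 RPM


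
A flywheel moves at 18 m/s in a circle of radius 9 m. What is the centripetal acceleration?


Given: v = 18 m/s, r = 9 m
Using a_c = v^2 / r
a_c = 18^2 / 9
a_c = 324 / 9
a_c = 36 m/s^2

36 m/s^2


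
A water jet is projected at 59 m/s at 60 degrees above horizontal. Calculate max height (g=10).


Given: v0 = 59 m/s, theta = 60 deg, g = 10 m/s^2
sin^2(60) = 3/4
Using H = v0^2 * sin^2(theta) / (2*g)
H = 59^2 * 3/4 / (2*10)
H = 3481 * 3/4 / 20
H = 10443/4 / 20
H = 10443/80 m

10443/80 m


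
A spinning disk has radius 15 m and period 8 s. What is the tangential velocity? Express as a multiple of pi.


Given: radius r = 15 m, period T = 8 s
Using v = 2*pi*r / T
v = 2*pi*15 / 8
v = 30*pi / 8
v = 15/4*pi m/s

15/4*pi m/s


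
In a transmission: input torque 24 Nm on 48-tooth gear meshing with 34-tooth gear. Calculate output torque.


Given: N1 = 48, N2 = 34, T1 = 24 Nm
Using T2/T1 = N2/N1
T2 = T1 * N2 / N1
T2 = 24 * 34 / 48
T2 = 816 / 48
T2 = 17 Nm

17 Nm


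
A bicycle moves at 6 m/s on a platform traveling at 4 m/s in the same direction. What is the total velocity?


Given: object velocity = 6 m/s, platform velocity = 4 m/s (same direction)
Using classical velocity addition: v_total = v_object + v_platform
v_total = 6 + 4
v_total = 10 m/s

10 m/s


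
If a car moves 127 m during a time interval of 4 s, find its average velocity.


Given: distance d = 127 m, time t = 4 s
Using v = d / t
v = 127 / 4
v = 127/4 m/s

127/4 m/s


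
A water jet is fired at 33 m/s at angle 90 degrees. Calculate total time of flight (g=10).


Given: v0 = 33 m/s, theta = 90 deg, g = 10 m/s^2
sin(90) = 1
Using T = 2*v0*sin(theta) / g
T = 2*33*1 / 10
T = 66 / 10
T = 33/5 s

33/5 s


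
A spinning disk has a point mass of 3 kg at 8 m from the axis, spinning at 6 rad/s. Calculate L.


Given: m = 3 kg, r = 8 m, omega = 6 rad/s
For a point mass: I = m*r^2
I = 3*8^2 = 3*64 = 192
L = I*omega = 192*6
L = 1152 kg*m^2/s

1152 kg*m^2/s


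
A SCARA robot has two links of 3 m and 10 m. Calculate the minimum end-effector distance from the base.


Given: L1 = 3 m, L2 = 10 m
For a 2-link planar arm, min reach = |L1 - L2| (second link folded back)
Min reach = |3 - 10|
Min reach = 7 m

7 m


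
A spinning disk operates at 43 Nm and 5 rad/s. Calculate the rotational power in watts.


Given: tau = 43 Nm, omega = 5 rad/s
Using P = tau * omega
P = 43 * 5
P = 215 W

215 W


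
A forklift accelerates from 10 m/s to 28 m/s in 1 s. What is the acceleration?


Given: initial velocity v0 = 10 m/s, final velocity v = 28 m/s, time t = 1 s
Using a = (v - v0) / t
a = (28 - 10) / 1
a = 18 / 1
a = 18 m/s^2

18 m/s^2


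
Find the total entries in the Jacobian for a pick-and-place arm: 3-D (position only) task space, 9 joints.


Given: task space dimension = 3, joints = 9
Jacobian is a 3 x 9 matrix
Total entries = rows * columns
Total = 3 * 9
Total = 27

27


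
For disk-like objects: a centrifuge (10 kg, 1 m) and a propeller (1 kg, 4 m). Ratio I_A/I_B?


Given: M1=10 kg, R1=1 m, M2=1 kg, R2=4 m
For a disk: I = (1/2)*M*R^2, so I_A/I_B = (M1*R1^2)/(M2*R2^2)
M1*R1^2 = 10*1 = 10
M2*R2^2 = 1*16 = 16
I_A/I_B = 10/16 = 5/8

5/8


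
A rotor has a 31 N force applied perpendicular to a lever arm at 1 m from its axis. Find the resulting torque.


Given: F = 31 N, r = 1 m, angle = 90 deg (perpendicular)
Using tau = F * r * sin(90)
sin(90) = 1
tau = 31 * 1 * 1
tau = 31 Nm

31 Nm


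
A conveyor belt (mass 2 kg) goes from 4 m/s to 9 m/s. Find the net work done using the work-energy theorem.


Given: m = 2 kg, v0 = 4 m/s, v = 9 m/s
Using W = (1/2)*m*(v^2 - v0^2)
v^2 = 9^2 = 81
v0^2 = 4^2 = 16
v^2 - v0^2 = 81 - 16 = 65
W = (1/2)*2*65 = 65 J

65 J


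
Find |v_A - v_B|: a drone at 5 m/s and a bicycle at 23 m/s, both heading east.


Given: v_A = 5 m/s east, v_B = 23 m/s east
Both move in the same direction; relative speed = |v_A - v_B|
|5 - 23| = |-18|
= 18 m/s

18 m/s


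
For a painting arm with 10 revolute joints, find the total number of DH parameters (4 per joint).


Given: 10 joints, 4 DH parameters per joint (d, theta, a, alpha)
Total DH parameters = number_of_joints * 4
Total = 10 * 4
Total = 40

40


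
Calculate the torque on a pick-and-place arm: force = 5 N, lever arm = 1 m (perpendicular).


Given: F = 5 N, r = 1 m, angle = 90 deg (perpendicular)
Using tau = F * r * sin(90)
sin(90) = 1
tau = 5 * 1 * 1
tau = 5 Nm

5 Nm


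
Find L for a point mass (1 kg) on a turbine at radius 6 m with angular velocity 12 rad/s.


Given: m = 1 kg, r = 6 m, omega = 12 rad/s
For a point mass: I = m*r^2
I = 1*6^2 = 1*36 = 36
L = I*omega = 36*12
L = 432 kg*m^2/s

432 kg*m^2/s


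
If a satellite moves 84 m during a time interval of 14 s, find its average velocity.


Given: distance d = 84 m, time t = 14 s
Using v = d / t
v = 84 / 14
v = 6 m/s

6 m/s


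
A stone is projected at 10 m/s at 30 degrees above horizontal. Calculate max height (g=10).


Given: v0 = 10 m/s, theta = 30 deg, g = 10 m/s^2
sin^2(30) = 1/4
Using H = v0^2 * sin^2(theta) / (2*g)
H = 10^2 * 1/4 / (2*10)
H = 100 * 1/4 / 20
H = 25 / 20
H = 5/4 m

5/4 m


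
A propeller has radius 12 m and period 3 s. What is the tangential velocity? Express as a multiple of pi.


Given: radius r = 12 m, period T = 3 s
Using v = 2*pi*r / T
v = 2*pi*12 / 3
v = 24*pi / 3
v = 8*pi m/s

8*pi m/s
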